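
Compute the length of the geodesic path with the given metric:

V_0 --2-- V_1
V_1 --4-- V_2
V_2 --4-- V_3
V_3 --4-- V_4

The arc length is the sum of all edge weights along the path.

Arc length = 2 + 4 + 4 + 4 = 14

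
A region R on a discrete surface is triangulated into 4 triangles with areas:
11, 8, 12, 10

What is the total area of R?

11 + 8 + 12 + 10 = 41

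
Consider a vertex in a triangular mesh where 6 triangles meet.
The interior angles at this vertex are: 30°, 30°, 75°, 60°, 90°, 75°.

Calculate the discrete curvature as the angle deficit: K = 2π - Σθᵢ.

Sum of angles = 360°. K = 360° - 360° = 0° = 0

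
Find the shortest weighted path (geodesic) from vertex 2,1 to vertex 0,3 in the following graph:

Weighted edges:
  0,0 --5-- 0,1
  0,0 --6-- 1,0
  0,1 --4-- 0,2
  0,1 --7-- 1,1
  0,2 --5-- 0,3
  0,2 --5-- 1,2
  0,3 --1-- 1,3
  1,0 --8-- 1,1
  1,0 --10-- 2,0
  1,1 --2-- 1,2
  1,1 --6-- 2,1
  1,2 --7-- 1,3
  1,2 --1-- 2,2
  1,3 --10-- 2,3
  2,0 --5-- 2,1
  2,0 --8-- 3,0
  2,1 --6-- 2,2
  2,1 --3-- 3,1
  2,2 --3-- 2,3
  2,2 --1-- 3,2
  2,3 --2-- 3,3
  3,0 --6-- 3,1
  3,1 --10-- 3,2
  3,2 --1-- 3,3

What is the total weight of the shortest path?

Shortest path: 2,1 → 2,2 → 1,2 → 1,3 → 0,3, total weight = 15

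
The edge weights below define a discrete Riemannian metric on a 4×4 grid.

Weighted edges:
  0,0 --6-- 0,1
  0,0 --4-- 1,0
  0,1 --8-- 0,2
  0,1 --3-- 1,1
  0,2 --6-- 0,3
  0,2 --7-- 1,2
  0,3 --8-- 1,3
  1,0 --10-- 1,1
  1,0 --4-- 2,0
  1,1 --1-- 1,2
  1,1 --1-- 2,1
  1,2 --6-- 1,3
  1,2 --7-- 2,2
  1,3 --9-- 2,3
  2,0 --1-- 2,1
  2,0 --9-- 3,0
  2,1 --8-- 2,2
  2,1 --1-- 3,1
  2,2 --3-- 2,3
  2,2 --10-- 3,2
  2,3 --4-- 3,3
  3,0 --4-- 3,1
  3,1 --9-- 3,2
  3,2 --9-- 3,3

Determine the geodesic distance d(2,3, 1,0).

Shortest path: 2,3 → 2,2 → 2,1 → 2,0 → 1,0, total weight = 16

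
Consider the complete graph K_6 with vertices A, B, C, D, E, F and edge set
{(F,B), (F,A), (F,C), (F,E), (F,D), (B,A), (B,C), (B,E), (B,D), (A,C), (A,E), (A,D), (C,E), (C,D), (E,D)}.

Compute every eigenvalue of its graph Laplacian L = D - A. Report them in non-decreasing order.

For the complete graph K_n, L = nI − J (J = all-ones matrix). J has eigenvalues n (once, eigenvector 𝟙) and 0 (multiplicity n−1), so L has eigenvalues 0 (once) and n (multiplicity n−1). Here n = 6: eigenvalue 0 once and 6 with multiplicity 5.
Laplacian eigenvalues (increasing order): [0.0, 6.0, 6.0, 6.0, 6.0, 6.0]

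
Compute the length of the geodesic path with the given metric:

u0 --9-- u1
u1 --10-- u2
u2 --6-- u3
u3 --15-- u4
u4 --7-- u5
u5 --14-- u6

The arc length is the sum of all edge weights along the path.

Arc length = 9 + 10 + 6 + 15 + 7 + 14 = 61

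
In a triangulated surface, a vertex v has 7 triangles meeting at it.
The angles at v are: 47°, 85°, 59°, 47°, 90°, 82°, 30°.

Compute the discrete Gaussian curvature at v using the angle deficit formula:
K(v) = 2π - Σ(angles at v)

Sum of angles = 440°. K = 360° - 440° = -80° = -4π/9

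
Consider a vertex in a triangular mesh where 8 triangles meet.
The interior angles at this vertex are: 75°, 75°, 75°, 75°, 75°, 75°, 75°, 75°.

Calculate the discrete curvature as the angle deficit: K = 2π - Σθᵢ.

Sum of angles = 600°. K = 360° - 600° = -240° = -4π/3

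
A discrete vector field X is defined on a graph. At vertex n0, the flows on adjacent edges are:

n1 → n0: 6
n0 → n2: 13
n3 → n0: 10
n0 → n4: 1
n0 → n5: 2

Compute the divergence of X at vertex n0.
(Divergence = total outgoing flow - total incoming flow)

Divergence = sum of outgoing flows = (-6) + 13 + (-10) + 1 + 2 = 0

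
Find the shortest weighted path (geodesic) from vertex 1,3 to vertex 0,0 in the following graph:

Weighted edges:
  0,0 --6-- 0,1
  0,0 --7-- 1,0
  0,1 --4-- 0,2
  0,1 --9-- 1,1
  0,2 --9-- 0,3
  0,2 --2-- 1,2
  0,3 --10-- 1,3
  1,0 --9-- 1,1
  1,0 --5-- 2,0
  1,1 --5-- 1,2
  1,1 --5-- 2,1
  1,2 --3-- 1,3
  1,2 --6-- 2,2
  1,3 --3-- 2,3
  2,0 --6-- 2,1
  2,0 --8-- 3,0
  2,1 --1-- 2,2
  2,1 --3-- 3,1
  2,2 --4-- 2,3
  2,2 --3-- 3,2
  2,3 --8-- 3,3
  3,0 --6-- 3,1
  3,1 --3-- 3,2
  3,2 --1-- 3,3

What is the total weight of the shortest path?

Shortest path: 1,3 → 1,2 → 0,2 → 0,1 → 0,0, total weight = 15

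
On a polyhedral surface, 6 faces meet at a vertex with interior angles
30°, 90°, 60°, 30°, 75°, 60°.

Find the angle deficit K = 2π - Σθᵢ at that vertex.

Sum of angles = 345°. K = 360° - 345° = 15°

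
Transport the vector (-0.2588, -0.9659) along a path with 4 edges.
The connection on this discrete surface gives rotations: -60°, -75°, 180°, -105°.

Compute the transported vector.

Total rotation: (-60°) + (-75°) + 180° + (-105°) = -60°. Final vector: (-0.9659, -0.2588)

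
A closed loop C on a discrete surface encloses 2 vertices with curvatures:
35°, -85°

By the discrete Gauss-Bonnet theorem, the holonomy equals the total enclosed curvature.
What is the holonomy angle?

Holonomy = total enclosed curvature = 35° + (-85°) = -50°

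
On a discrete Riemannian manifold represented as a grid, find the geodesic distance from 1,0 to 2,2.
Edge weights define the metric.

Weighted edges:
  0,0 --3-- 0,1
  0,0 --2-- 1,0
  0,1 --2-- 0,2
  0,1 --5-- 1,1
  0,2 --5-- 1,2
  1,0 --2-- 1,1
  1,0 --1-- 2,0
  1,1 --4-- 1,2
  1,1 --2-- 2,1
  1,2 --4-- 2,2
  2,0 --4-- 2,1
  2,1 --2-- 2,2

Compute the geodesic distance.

Shortest path: 1,0 → 1,1 → 2,1 → 2,2, total weight = 6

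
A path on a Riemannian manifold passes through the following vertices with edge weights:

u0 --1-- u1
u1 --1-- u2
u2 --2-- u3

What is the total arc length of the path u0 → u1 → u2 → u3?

Arc length = 1 + 1 + 2 = 4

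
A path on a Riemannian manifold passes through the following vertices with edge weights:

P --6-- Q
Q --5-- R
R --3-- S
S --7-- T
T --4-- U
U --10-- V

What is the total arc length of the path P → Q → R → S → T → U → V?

Arc length = 6 + 5 + 3 + 7 + 4 + 10 = 35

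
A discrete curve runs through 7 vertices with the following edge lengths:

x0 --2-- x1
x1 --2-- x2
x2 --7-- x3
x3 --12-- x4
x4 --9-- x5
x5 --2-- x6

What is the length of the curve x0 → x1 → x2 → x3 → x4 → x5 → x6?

Arc length = 2 + 2 + 7 + 12 + 9 + 2 = 34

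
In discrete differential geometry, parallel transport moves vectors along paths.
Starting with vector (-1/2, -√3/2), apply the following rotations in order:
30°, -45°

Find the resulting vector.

Total rotation: 30° + (-45°) = -15°. Final vector: (-0.7071, -0.7071)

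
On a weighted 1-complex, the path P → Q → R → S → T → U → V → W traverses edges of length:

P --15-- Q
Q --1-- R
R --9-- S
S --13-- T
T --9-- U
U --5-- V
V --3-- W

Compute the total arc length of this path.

Arc length = 15 + 1 + 9 + 13 + 9 + 5 + 3 = 55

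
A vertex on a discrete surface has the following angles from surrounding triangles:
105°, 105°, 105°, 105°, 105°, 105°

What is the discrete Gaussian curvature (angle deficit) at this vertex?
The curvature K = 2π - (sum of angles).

Sum of angles = 630°. K = 360° - 630° = -270°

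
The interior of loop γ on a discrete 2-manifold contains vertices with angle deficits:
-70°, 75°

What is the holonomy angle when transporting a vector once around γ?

Holonomy = total enclosed curvature = (-70°) + 75° = 5°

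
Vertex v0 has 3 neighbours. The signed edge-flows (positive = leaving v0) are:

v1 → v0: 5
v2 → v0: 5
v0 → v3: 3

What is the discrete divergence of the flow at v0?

Divergence = sum of outgoing flows = (-5) + (-5) + 3 = -7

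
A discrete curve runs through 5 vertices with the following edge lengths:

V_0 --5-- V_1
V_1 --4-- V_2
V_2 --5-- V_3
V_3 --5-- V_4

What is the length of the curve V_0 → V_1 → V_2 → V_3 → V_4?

Arc length = 5 + 4 + 5 + 5 = 19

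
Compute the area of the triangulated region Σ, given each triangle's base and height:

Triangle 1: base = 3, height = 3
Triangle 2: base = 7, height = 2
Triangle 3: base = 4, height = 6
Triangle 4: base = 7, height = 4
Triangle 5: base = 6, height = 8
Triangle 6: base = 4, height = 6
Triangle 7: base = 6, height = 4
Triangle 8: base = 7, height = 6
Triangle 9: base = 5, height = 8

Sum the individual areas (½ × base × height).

(1/2)×3×3 + (1/2)×7×2 + (1/2)×4×6 + (1/2)×7×4 + (1/2)×6×8 + (1/2)×4×6 + (1/2)×6×4 + (1/2)×7×6 + (1/2)×5×8 = 126.5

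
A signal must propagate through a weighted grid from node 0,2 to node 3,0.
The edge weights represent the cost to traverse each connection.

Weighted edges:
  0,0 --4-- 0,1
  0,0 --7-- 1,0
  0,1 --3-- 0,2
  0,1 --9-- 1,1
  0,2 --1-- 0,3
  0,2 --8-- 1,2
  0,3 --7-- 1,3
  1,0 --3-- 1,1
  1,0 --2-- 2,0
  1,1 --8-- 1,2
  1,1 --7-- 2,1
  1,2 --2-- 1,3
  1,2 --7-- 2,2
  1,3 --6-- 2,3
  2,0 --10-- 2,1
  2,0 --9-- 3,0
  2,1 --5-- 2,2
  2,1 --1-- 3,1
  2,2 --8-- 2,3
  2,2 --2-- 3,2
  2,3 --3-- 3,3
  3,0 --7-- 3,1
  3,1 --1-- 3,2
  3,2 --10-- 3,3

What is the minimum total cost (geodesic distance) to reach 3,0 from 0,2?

Shortest path: 0,2 → 0,1 → 0,0 → 1,0 → 2,0 → 3,0, total weight = 25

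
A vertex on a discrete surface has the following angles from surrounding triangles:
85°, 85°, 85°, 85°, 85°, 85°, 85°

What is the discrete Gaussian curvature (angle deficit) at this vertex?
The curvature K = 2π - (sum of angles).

Sum of angles = 595°. K = 360° - 595° = -235°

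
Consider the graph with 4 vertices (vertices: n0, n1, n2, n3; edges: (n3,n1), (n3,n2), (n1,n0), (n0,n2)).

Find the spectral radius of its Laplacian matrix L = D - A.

Degrees: deg(n0) = 2, deg(n1) = 2, deg(n2) = 2, deg(n3) = 2.
L = D − A with rows/columns ordered (n0, n1, n2, n3):
  [ 2, -1, -1,  0]
  [-1,  2,  0, -1]
  [-1,  0,  2, -1]
  [ 0, -1, -1,  2]
Characteristic polynomial: det(λI − L) = λ(λ − 2)²(λ − 4).
Roots: λ = 0; (λ − 2) = 0 ⇒ λ = 2 (multiplicity 2); (λ − 4) = 0 ⇒ λ = 4.
(Check: the roots sum (with multiplicity) to 8, matching trace L = Σdeg = 2·4 = 8.)
Laplacian eigenvalues: [0.0, 2.0, 2.0, 4.0]. Largest eigenvalue (spectral radius) = 4.0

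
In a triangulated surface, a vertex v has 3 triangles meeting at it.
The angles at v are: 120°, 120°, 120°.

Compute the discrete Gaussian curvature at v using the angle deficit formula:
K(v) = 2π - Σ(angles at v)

Sum of angles = 360°. K = 360° - 360° = 0° = 0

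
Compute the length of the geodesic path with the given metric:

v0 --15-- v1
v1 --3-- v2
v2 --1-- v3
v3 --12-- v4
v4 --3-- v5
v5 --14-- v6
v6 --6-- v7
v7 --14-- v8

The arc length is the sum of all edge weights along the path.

Arc length = 15 + 3 + 1 + 12 + 3 + 14 + 6 + 14 = 68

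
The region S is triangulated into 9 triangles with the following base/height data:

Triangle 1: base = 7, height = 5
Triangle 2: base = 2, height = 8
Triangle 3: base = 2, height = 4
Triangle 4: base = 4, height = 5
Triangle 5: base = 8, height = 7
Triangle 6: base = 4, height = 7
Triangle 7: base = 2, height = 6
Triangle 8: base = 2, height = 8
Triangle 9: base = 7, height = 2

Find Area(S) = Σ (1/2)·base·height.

(1/2)×7×5 + (1/2)×2×8 + (1/2)×2×4 + (1/2)×4×5 + (1/2)×8×7 + (1/2)×4×7 + (1/2)×2×6 + (1/2)×2×8 + (1/2)×7×2 = 102.5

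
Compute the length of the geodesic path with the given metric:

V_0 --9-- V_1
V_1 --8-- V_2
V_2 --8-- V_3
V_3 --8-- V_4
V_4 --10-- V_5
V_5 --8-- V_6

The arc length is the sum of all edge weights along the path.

Arc length = 9 + 8 + 8 + 8 + 10 + 8 = 51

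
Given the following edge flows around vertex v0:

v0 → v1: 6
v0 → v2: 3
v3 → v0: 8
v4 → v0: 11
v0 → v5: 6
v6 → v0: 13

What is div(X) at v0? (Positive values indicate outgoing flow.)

Divergence = sum of outgoing flows = 6 + 3 + (-8) + (-11) + 6 + (-13) = -17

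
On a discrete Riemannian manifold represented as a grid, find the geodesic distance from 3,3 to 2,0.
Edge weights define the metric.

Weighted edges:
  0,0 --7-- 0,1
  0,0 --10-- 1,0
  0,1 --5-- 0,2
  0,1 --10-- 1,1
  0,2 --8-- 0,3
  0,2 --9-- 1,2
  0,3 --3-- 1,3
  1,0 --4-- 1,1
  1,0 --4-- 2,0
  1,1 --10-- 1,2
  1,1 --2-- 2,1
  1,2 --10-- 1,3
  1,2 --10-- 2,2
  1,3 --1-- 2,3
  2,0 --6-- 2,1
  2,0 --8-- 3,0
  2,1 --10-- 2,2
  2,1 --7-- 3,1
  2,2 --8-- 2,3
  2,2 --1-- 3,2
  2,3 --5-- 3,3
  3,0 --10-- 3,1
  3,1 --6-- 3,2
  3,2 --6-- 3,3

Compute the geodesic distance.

Shortest path: 3,3 → 3,2 → 2,2 → 2,1 → 2,0, total weight = 23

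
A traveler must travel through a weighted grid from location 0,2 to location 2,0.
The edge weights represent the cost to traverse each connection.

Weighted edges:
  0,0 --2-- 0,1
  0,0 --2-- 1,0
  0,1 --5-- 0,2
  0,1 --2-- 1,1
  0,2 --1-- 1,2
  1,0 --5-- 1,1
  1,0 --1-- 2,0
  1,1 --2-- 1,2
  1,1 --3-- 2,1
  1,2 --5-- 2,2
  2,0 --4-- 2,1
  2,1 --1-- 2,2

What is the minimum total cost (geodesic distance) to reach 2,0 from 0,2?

Shortest path: 0,2 → 1,2 → 1,1 → 1,0 → 2,0, total weight = 9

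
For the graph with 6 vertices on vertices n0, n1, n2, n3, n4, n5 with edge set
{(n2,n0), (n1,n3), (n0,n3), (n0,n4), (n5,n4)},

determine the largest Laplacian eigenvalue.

Degrees: deg(n0) = 3, deg(n1) = 1, deg(n2) = 1, deg(n3) = 2, deg(n4) = 2, deg(n5) = 1.
L = D − A with rows/columns ordered (n0, n1, n2, n3, n4, n5):
  [ 3,  0, -1, -1, -1,  0]
  [ 0,  1,  0, -1,  0,  0]
  [-1,  0,  1,  0,  0,  0]
  [-1, -1,  0,  2,  0,  0]
  [-1,  0,  0,  0,  2, -1]
  [ 0,  0,  0,  0, -1,  1]
Characteristic polynomial: det(λI − L) = λ(λ² − 3λ + 1)(λ² − 5λ + 3)(λ − 2).
Roots: λ = 0; (λ² − 3λ + 1) = 0 ⇒ λ = (3 ± √5)/2 ≈ 0.382, 2.618; (λ² − 5λ + 3) = 0 ⇒ λ = (5 ± √13)/2 ≈ 0.6972, 4.3028; (λ − 2) = 0 ⇒ λ = 2.
(Check: the roots sum (with multiplicity) to 10, matching trace L = Σdeg = 2·5 = 10.)
Laplacian eigenvalues: [0.0, 0.382, 0.6972, 2.0, 2.618, 4.3028]. Largest eigenvalue (spectral radius) = 4.3028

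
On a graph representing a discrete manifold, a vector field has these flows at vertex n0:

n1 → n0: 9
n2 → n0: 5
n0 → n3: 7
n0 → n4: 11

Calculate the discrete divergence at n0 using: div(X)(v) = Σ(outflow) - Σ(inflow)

Divergence = sum of outgoing flows = (-9) + (-5) + 7 + 11 = 4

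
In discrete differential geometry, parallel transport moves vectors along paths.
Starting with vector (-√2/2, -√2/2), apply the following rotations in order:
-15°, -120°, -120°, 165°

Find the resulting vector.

Total rotation: (-15°) + (-120°) + (-120°) + 165° = -90°. Final vector: (-0.7071, 0.7071)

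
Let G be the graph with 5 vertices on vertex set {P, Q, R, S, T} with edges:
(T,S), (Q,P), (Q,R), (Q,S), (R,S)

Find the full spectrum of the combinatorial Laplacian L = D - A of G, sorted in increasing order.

Degrees: deg(P) = 1, deg(Q) = 3, deg(R) = 2, deg(S) = 3, deg(T) = 1.
L = D − A with rows/columns ordered (P, Q, R, S, T):
  [ 1, -1,  0,  0,  0]
  [-1,  3, -1, -1,  0]
  [ 0, -1,  2, -1,  0]
  [ 0, -1, -1,  3, -1]
  [ 0,  0,  0, -1,  1]
Characteristic polynomial: det(λI − L) = λ(λ² − 5λ + 3)(λ² − 5λ + 5).
Roots: λ = 0; (λ² − 5λ + 3) = 0 ⇒ λ = (5 ± √13)/2 ≈ 0.6972, 4.3028; (λ² − 5λ + 5) = 0 ⇒ λ = (5 ± √5)/2 ≈ 1.382, 3.618.
(Check: the roots sum (with multiplicity) to 10, matching trace L = Σdeg = 2·5 = 10.)
Laplacian eigenvalues (increasing order): [0.0, 0.6972, 1.382, 3.618, 4.3028]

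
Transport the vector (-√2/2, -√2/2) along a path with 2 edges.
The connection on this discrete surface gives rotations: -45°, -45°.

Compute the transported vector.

Total rotation: (-45°) + (-45°) = -90°. Final vector: (-0.7071, 0.7071)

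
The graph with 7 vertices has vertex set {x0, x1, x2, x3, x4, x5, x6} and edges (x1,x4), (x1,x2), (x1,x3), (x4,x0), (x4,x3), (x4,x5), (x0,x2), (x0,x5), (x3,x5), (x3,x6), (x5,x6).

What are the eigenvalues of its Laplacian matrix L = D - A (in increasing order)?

Degrees: deg(x0) = 3, deg(x1) = 3, deg(x2) = 2, deg(x3) = 4, deg(x4) = 4, deg(x5) = 4, deg(x6) = 2.
L = D − A with rows/columns ordered (x0, x1, x2, x3, x4, x5, x6):
  [ 3,  0, -1,  0, -1, -1,  0]
  [ 0,  3, -1, -1, -1,  0,  0]
  [-1, -1,  2,  0,  0,  0,  0]
  [ 0, -1,  0,  4, -1, -1, -1]
  [-1, -1,  0, -1,  4, -1,  0]
  [-1,  0,  0, -1, -1,  4, -1]
  [ 0,  0,  0, -1,  0, -1,  2]
Characteristic polynomial: det(λI − L) = λ(λ² − 6λ + 6)(λ² − 8λ + 14)².
Roots: λ = 0; (λ² − 6λ + 6) = 0 ⇒ λ = 3 ± √3 ≈ 1.2679, 4.7321; (λ² − 8λ + 14) = 0 ⇒ λ = 4 ± √2 ≈ 2.5858, 5.4142 (multiplicity 2).
(Check: the roots sum (with multiplicity) to 22, matching trace L = Σdeg = 2·11 = 22.)
Laplacian eigenvalues (increasing order): [0.0, 1.2679, 2.5858, 2.5858, 4.7321, 5.4142, 5.4142]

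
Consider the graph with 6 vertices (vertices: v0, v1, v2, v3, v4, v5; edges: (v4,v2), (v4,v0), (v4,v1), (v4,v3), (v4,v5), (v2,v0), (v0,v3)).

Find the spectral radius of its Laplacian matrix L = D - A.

Degrees: deg(v0) = 3, deg(v1) = 1, deg(v2) = 2, deg(v3) = 2, deg(v4) = 5, deg(v5) = 1.
L = D − A with rows/columns ordered (v0, v1, v2, v3, v4, v5):
  [ 3,  0, -1, -1, -1,  0]
  [ 0,  1,  0,  0, -1,  0]
  [-1,  0,  2,  0, -1,  0]
  [-1,  0,  0,  2, -1,  0]
  [-1, -1, -1, -1,  5, -1]
  [ 0,  0,  0,  0, -1,  1]
Characteristic polynomial: det(λI − L) = λ(λ − 1)²(λ − 2)(λ − 4)(λ − 6).
Roots: λ = 0; (λ − 1) = 0 ⇒ λ = 1 (multiplicity 2); (λ − 2) = 0 ⇒ λ = 2; (λ − 4) = 0 ⇒ λ = 4; (λ − 6) = 0 ⇒ λ = 6.
(Check: the roots sum (with multiplicity) to 14, matching trace L = Σdeg = 2·7 = 14.)
Laplacian eigenvalues: [0.0, 1.0, 1.0, 2.0, 4.0, 6.0]. Largest eigenvalue (spectral radius) = 6.0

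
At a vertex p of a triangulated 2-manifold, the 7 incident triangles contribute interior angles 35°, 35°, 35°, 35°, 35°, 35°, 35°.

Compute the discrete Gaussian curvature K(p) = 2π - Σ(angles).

Sum of angles = 245°. K = 360° - 245° = 115°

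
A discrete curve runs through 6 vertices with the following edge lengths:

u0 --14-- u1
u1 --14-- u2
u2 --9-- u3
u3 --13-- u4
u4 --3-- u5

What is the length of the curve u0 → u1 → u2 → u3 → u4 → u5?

Arc length = 14 + 14 + 9 + 13 + 3 = 53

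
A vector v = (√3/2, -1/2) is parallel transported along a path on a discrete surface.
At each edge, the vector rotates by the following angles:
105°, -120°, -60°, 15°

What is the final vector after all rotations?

Total rotation: 105° + (-120°) + (-60°) + 15° = -60°. Final vector: (0, -1)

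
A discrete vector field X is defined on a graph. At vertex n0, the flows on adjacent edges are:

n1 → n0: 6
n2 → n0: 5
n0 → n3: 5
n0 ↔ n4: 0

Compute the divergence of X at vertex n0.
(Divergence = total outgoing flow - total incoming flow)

Divergence = sum of outgoing flows = (-6) + (-5) + 5 + 0 = -6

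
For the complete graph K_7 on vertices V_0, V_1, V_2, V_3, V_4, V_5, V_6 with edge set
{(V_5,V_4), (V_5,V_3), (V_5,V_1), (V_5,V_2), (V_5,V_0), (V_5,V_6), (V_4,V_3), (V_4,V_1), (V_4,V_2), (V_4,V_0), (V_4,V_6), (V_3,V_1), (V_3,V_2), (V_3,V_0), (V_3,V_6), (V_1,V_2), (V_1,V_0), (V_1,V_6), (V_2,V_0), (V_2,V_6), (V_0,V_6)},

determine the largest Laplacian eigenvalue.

For the complete graph K_n, L = nI − J (J = all-ones matrix). J has eigenvalues n (once, eigenvector 𝟙) and 0 (multiplicity n−1), so L has eigenvalues 0 (once) and n (multiplicity n−1). Here n = 7: eigenvalue 0 once and 7 with multiplicity 6.
Laplacian eigenvalues: [0.0, 7.0, 7.0, 7.0, 7.0, 7.0, 7.0]. Largest eigenvalue (spectral radius) = 7.0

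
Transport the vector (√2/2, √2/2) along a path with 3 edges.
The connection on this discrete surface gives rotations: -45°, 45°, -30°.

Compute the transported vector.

Total rotation: (-45°) + 45° + (-30°) = -30°. Final vector: (0.9659, 0.2588)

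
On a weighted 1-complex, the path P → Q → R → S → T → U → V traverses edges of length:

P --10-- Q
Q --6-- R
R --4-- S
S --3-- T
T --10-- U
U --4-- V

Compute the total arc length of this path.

Arc length = 10 + 6 + 4 + 3 + 10 + 4 = 37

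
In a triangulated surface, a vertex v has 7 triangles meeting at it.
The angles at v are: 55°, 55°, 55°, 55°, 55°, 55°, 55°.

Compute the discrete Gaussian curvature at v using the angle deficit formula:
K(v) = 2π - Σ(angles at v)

Sum of angles = 385°. K = 360° - 385° = -25° = -5π/36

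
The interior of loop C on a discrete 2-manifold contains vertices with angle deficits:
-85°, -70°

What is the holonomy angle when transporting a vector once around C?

Holonomy = total enclosed curvature = (-85°) + (-70°) = -155°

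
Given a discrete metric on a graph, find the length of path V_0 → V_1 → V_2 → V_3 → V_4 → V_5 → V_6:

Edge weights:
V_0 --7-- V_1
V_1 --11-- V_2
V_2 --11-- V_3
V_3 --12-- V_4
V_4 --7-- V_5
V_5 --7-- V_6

Arc length = 7 + 11 + 11 + 12 + 7 + 7 = 55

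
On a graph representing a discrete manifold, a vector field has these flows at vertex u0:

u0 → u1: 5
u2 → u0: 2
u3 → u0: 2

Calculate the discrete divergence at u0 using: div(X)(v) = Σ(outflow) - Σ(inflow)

Divergence = sum of outgoing flows = 5 + (-2) + (-2) = 1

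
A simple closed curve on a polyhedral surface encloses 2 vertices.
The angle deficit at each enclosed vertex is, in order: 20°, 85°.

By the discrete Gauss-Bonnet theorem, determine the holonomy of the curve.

Holonomy = total enclosed curvature = 20° + 85° = 105°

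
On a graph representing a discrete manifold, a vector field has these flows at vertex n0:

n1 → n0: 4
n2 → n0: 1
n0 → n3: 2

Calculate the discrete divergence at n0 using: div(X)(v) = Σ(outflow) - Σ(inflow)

Divergence = sum of outgoing flows = (-4) + (-1) + 2 = -3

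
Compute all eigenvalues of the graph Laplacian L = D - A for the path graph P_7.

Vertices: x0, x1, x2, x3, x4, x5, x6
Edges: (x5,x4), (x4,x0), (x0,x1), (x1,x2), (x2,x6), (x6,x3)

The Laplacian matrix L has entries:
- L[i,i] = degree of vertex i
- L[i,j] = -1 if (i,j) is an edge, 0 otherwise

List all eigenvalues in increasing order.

The path graph P_n has Laplacian eigenvalues λ_k = 2 − 2cos(kπ/n), k = 0, 1, …, n−1. Here n = 7:
k=0: 2 − 2cos(0) = 0.0; k=1: 2 − 2cos(π/7) = 0.1981; k=2: 2 − 2cos(2π/7) = 0.753; k=3: 2 − 2cos(3π/7) = 1.555; k=4: 2 − 2cos(4π/7) = 2.445; k=5: 2 − 2cos(5π/7) = 3.247; k=6: 2 − 2cos(6π/7) = 3.8019.
Laplacian eigenvalues (increasing order): [0.0, 0.1981, 0.753, 1.555, 2.445, 3.247, 3.8019]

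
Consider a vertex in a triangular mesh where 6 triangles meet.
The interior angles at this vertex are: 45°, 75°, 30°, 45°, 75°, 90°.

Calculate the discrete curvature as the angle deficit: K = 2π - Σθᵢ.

Sum of angles = 360°. K = 360° - 360° = 0° = 0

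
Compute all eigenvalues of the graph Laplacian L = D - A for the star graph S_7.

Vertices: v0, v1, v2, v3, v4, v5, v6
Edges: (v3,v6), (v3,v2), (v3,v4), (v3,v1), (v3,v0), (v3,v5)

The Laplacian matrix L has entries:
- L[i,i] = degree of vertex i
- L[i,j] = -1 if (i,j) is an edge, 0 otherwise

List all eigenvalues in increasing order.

The star S_7 is the complete bipartite graph K_{1,6} (one hub of degree 6, 6 leaves of degree 1). The Laplacian spectrum of K_{p,q} is 0, p (multiplicity q−1), q (multiplicity p−1), p+q. With p = 1, q = 6: 0 once, 1 with multiplicity 5, and 7 once. (Check: trace L = sum of degrees = 12 = 5·1 + 7.)
Laplacian eigenvalues (increasing order): [0.0, 1.0, 1.0, 1.0, 1.0, 1.0, 7.0]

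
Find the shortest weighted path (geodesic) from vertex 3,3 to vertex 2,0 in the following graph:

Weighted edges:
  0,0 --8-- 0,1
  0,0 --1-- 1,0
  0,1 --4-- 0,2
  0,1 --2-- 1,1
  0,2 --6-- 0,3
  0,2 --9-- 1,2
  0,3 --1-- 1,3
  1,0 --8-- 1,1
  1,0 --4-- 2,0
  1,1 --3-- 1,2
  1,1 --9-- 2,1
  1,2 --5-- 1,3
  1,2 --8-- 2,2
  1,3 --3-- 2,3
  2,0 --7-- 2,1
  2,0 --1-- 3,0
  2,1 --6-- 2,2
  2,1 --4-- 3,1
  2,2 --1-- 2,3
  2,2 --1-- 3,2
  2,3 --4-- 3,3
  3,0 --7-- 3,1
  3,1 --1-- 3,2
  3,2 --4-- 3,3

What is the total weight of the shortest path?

Shortest path: 3,3 → 3,2 → 3,1 → 3,0 → 2,0, total weight = 13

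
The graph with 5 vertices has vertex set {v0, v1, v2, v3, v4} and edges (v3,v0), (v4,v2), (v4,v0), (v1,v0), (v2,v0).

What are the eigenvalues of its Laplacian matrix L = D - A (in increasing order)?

Degrees: deg(v0) = 4, deg(v1) = 1, deg(v2) = 2, deg(v3) = 1, deg(v4) = 2.
L = D − A with rows/columns ordered (v0, v1, v2, v3, v4):
  [ 4, -1, -1, -1, -1]
  [-1,  1,  0,  0,  0]
  [-1,  0,  2,  0, -1]
  [-1,  0,  0,  1,  0]
  [-1,  0, -1,  0,  2]
Characteristic polynomial: det(λI − L) = λ(λ − 1)²(λ − 3)(λ − 5).
Roots: λ = 0; (λ − 1) = 0 ⇒ λ = 1 (multiplicity 2); (λ − 3) = 0 ⇒ λ = 3; (λ − 5) = 0 ⇒ λ = 5.
(Check: the roots sum (with multiplicity) to 10, matching trace L = Σdeg = 2·5 = 10.)
Laplacian eigenvalues (increasing order): [0.0, 1.0, 1.0, 3.0, 5.0]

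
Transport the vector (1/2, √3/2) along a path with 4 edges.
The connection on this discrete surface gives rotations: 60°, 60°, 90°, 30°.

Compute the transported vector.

Total rotation: 60° + 60° + 90° + 30° = 240° ≡ -120° (mod 360°). Final vector: (0.5000, -0.8660)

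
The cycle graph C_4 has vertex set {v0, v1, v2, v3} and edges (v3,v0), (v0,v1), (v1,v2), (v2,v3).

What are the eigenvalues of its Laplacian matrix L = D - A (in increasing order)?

The cycle graph C_n has Laplacian eigenvalues λ_k = 2 − 2cos(2πk/n), k = 0, 1, …, n−1. Here n = 4:
k=0: 2 − 2cos(0) = 0.0; k=1: 2 − 2cos(π/2) = 2.0; k=2: 2 − 2cos(π) = 4.0; k=3: 2 − 2cos(3π/2) = 2.0.
Laplacian eigenvalues (increasing order): [0.0, 2.0, 2.0, 4.0]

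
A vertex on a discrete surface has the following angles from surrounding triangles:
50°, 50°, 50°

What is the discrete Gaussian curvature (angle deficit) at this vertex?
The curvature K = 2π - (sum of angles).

Sum of angles = 150°. K = 360° - 150° = 210°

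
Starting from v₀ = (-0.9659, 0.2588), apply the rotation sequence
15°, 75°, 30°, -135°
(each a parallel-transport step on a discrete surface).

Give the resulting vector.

Total rotation: 15° + 75° + 30° + (-135°) = -15°. Final vector: (-0.8660, 0.5000)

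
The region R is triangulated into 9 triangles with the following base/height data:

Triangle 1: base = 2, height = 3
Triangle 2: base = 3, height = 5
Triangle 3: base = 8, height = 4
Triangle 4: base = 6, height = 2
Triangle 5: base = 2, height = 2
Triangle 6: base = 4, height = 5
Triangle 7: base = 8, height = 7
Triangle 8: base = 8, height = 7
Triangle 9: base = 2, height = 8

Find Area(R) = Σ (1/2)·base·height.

(1/2)×2×3 + (1/2)×3×5 + (1/2)×8×4 + (1/2)×6×2 + (1/2)×2×2 + (1/2)×4×5 + (1/2)×8×7 + (1/2)×8×7 + (1/2)×2×8 = 108.5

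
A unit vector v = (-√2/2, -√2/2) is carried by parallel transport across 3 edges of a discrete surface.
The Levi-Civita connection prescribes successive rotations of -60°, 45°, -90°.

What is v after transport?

Total rotation: (-60°) + 45° + (-90°) = -105°. Final vector: (-0.5000, 0.8660)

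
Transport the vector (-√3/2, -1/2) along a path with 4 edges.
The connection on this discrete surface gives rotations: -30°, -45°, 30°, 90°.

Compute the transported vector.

Total rotation: (-30°) + (-45°) + 30° + 90° = 45°. Final vector: (-0.2588, -0.9659)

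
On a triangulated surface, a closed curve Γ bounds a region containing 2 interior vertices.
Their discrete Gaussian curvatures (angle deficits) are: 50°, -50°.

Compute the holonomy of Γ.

Holonomy = total enclosed curvature = 50° + (-50°) = 0°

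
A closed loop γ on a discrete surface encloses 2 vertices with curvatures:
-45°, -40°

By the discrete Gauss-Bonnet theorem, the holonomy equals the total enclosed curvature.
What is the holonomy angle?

Holonomy = total enclosed curvature = (-45°) + (-40°) = -85°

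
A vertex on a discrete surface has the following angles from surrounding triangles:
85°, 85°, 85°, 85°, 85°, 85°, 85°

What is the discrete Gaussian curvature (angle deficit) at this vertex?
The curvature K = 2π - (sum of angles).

Sum of angles = 595°. K = 360° - 595° = -235° = -47π/36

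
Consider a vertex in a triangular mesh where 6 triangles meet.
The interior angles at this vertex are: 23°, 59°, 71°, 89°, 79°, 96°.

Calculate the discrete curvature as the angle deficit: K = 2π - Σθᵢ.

Sum of angles = 417°. K = 360° - 417° = -57° = -19π/60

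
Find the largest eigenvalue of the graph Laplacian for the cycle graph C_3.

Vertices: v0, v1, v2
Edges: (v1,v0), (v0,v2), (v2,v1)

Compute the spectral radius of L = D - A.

The cycle graph C_n has Laplacian eigenvalues λ_k = 2 − 2cos(2πk/n), k = 0, 1, …, n−1. Here n = 3:
k=0: 2 − 2cos(0) = 0.0; k=1: 2 − 2cos(2π/3) = 3.0; k=2: 2 − 2cos(4π/3) = 3.0.
Laplacian eigenvalues: [0.0, 3.0, 3.0]. Largest eigenvalue (spectral radius) = 3.0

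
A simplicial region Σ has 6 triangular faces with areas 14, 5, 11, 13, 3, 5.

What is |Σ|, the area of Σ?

14 + 5 + 11 + 13 + 3 + 5 = 51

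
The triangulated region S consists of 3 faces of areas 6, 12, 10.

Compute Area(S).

6 + 12 + 10 = 28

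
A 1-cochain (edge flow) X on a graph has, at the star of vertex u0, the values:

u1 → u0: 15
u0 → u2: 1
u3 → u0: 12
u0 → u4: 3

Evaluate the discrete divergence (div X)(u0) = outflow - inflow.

Divergence = sum of outgoing flows = (-15) + 1 + (-12) + 3 = -23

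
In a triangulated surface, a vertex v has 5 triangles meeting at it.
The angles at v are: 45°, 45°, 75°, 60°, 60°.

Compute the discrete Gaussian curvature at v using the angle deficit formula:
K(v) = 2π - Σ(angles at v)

Sum of angles = 285°. K = 360° - 285° = 75° = 5π/12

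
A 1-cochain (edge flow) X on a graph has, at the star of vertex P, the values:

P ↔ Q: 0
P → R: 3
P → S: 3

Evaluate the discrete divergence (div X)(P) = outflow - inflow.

Divergence = sum of outgoing flows = 0 + 3 + 3 = 6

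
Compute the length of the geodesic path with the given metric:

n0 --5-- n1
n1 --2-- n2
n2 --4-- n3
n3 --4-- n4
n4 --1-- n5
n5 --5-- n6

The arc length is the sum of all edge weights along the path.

Arc length = 5 + 2 + 4 + 4 + 1 + 5 = 21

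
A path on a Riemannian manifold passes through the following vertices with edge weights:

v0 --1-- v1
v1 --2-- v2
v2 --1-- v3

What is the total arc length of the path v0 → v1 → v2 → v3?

Arc length = 1 + 2 + 1 = 4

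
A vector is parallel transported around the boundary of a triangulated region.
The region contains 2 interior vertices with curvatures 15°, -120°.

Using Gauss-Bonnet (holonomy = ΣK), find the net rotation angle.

Holonomy = total enclosed curvature = 15° + (-120°) = -105°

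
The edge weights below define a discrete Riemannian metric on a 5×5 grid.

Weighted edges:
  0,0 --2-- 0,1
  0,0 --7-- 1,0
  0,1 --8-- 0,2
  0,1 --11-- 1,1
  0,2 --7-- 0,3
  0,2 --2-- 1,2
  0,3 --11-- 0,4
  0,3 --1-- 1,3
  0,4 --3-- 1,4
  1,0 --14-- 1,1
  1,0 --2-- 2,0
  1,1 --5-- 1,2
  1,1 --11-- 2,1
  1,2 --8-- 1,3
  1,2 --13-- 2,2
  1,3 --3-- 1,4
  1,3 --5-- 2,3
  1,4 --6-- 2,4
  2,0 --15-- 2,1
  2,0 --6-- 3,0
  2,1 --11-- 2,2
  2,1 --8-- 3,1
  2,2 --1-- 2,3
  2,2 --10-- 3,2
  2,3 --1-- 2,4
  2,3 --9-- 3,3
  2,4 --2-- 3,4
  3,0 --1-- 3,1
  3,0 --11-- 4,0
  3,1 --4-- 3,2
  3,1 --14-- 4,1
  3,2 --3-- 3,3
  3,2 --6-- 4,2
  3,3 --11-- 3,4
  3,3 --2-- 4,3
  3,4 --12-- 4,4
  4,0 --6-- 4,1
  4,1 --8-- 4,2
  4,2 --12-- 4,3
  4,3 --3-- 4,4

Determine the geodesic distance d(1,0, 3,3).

Shortest path: 1,0 → 2,0 → 3,0 → 3,1 → 3,2 → 3,3, total weight = 16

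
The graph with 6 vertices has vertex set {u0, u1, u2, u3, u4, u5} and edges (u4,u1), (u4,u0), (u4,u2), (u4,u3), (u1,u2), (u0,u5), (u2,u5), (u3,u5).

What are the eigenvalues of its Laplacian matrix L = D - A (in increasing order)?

Degrees: deg(u0) = 2, deg(u1) = 2, deg(u2) = 3, deg(u3) = 2, deg(u4) = 4, deg(u5) = 3.
L = D − A with rows/columns ordered (u0, u1, u2, u3, u4, u5):
  [ 2,  0,  0,  0, -1, -1]
  [ 0,  2, -1,  0, -1,  0]
  [ 0, -1,  3,  0, -1, -1]
  [ 0,  0,  0,  2, -1, -1]
  [-1, -1, -1, -1,  4,  0]
  [-1,  0, -1, -1,  0,  3]
Characteristic polynomial: det(λI − L) = λ(λ² − 7λ + 8)(λ − 2)(λ − 3)(λ − 4).
Roots: λ = 0; (λ² − 7λ + 8) = 0 ⇒ λ = (7 ± √17)/2 ≈ 1.4384, 5.5616; (λ − 2) = 0 ⇒ λ = 2; (λ − 3) = 0 ⇒ λ = 3; (λ − 4) = 0 ⇒ λ = 4.
(Check: the roots sum (with multiplicity) to 16, matching trace L = Σdeg = 2·8 = 16.)
Laplacian eigenvalues (increasing order): [0.0, 1.4384, 2.0, 3.0, 4.0, 5.5616]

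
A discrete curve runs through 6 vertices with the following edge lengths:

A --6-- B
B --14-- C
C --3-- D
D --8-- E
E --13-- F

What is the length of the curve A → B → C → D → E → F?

Arc length = 6 + 14 + 3 + 8 + 13 = 44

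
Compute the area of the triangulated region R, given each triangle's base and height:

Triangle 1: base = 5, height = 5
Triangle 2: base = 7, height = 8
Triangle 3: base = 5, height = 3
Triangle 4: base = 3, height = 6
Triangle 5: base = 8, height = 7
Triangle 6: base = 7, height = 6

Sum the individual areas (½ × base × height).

(1/2)×5×5 + (1/2)×7×8 + (1/2)×5×3 + (1/2)×3×6 + (1/2)×8×7 + (1/2)×7×6 = 106.0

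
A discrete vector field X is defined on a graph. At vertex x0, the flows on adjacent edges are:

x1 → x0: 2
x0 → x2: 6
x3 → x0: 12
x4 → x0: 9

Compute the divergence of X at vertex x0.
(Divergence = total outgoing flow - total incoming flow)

Divergence = sum of outgoing flows = (-2) + 6 + (-12) + (-9) = -17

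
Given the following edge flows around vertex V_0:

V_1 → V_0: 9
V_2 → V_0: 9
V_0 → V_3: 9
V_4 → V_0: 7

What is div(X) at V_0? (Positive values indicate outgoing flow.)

Divergence = sum of outgoing flows = (-9) + (-9) + 9 + (-7) = -16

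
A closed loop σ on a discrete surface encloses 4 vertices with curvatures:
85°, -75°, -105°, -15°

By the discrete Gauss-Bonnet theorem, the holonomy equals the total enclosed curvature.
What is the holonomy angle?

Holonomy = total enclosed curvature = 85° + (-75°) + (-105°) + (-15°) = -110°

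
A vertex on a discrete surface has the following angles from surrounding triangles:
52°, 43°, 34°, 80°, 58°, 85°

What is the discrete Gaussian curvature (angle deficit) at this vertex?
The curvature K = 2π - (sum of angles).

Sum of angles = 352°. K = 360° - 352° = 8° = 2π/45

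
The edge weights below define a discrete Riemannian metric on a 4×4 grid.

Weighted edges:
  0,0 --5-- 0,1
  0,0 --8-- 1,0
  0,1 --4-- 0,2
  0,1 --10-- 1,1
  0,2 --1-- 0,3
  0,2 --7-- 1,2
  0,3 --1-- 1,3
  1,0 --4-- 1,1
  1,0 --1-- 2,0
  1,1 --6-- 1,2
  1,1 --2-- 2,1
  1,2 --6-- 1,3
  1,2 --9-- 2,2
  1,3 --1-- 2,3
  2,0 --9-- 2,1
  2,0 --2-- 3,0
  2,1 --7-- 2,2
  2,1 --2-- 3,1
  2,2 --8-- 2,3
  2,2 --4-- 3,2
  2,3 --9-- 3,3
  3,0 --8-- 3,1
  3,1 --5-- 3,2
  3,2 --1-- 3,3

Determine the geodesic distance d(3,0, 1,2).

Shortest path: 3,0 → 2,0 → 1,0 → 1,1 → 1,2, total weight = 13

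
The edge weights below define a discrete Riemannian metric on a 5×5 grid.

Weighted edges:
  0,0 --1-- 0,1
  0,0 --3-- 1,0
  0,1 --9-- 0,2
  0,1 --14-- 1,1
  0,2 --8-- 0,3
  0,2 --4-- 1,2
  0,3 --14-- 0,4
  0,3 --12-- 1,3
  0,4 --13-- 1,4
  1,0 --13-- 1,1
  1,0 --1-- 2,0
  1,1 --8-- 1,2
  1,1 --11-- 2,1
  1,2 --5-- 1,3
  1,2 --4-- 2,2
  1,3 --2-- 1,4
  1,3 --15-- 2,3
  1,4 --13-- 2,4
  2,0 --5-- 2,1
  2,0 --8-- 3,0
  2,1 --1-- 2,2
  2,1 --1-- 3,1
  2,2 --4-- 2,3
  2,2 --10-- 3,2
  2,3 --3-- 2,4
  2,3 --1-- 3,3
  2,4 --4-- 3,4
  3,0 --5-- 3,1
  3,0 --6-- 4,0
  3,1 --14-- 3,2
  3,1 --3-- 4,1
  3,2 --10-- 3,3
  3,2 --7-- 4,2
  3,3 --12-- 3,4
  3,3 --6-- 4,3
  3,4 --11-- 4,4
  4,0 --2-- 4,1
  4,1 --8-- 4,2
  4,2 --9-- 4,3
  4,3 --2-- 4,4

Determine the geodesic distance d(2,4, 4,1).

Shortest path: 2,4 → 2,3 → 2,2 → 2,1 → 3,1 → 4,1, total weight = 12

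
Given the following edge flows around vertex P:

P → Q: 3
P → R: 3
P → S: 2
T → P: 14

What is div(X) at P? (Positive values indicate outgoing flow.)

Divergence = sum of outgoing flows = 3 + 3 + 2 + (-14) = -6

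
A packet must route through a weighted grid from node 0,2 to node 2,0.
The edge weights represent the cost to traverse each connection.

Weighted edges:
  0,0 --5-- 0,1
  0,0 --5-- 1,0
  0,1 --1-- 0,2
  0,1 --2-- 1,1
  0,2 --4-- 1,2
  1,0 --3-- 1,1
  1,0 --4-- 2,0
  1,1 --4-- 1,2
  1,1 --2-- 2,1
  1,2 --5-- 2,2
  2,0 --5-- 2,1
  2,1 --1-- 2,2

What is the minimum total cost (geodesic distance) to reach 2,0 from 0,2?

Shortest path: 0,2 → 0,1 → 1,1 → 2,1 → 2,0, total weight = 10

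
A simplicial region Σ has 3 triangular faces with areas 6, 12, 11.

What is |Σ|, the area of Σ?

6 + 12 + 11 = 29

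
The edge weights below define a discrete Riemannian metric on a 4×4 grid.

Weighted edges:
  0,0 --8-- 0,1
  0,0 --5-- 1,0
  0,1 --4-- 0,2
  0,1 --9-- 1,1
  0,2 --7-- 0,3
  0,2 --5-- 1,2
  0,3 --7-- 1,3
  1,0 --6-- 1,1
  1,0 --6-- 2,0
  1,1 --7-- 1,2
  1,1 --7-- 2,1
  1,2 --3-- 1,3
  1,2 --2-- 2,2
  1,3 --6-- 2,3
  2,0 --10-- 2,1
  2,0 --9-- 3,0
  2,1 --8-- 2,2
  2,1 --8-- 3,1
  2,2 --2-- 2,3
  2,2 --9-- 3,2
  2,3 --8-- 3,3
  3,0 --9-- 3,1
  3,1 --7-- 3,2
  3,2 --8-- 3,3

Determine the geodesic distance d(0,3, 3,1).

Shortest path: 0,3 → 1,3 → 1,2 → 2,2 → 2,1 → 3,1, total weight = 28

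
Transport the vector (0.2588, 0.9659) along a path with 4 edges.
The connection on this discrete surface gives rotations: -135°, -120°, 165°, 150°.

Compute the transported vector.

Total rotation: (-135°) + (-120°) + 165° + 150° = 60°. Final vector: (-0.7071, 0.7071)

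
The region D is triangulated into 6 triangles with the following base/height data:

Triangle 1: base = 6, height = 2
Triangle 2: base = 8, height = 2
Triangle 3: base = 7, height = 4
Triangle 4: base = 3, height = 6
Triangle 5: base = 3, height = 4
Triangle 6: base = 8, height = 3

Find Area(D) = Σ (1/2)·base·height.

(1/2)×6×2 + (1/2)×8×2 + (1/2)×7×4 + (1/2)×3×6 + (1/2)×3×4 + (1/2)×8×3 = 55.0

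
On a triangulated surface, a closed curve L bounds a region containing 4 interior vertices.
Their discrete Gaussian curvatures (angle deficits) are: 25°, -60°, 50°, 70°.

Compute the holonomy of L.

Holonomy = total enclosed curvature = 25° + (-60°) + 50° + 70° = 85°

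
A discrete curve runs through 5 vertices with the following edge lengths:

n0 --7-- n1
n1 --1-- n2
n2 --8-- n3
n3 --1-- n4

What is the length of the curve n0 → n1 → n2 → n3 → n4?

Arc length = 7 + 1 + 8 + 1 = 17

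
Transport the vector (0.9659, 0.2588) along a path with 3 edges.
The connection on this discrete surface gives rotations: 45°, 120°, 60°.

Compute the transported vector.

Total rotation: 45° + 120° + 60° = 225° ≡ -135° (mod 360°). Final vector: (-0.5000, -0.8660)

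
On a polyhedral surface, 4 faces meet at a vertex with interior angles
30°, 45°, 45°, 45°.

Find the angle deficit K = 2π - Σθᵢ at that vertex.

Sum of angles = 165°. K = 360° - 165° = 195° = 13π/12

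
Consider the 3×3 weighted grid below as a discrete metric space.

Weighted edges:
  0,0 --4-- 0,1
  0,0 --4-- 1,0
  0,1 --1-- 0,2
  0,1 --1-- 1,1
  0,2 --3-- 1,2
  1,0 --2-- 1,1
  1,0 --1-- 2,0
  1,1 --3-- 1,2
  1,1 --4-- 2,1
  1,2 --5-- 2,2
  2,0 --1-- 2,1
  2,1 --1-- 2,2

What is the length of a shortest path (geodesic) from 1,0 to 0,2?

Shortest path: 1,0 → 1,1 → 0,1 → 0,2, total weight = 4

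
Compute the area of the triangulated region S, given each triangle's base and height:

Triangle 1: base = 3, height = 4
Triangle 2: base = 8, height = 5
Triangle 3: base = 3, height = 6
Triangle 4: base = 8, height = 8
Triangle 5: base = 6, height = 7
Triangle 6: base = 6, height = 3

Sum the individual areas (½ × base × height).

(1/2)×3×4 + (1/2)×8×5 + (1/2)×3×6 + (1/2)×8×8 + (1/2)×6×7 + (1/2)×6×3 = 97.0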